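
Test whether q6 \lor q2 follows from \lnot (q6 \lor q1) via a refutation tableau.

Initial set: {\lnot (q6 \lor q1); \lnot (q6 \lor q2)}.
\lnot (q6 \lor q1): α-rule — add \lnot q6, \lnot q1.
\lnot (q6 \lor q2): α-rule — add \lnot q6, \lnot q2.
○ open, literals {q1=F, q2=F, q6=F}.
0 branches closed, 1 open.
An open branch gives a countermodel: q1=F, q2=F, q6=F (unmentioned atoms arbitrary); the premises hold there but the conclusion fails.

No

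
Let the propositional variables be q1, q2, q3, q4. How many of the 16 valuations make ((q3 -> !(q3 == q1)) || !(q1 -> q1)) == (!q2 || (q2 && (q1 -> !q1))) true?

12

Initial set: {(((q3 -> !(q3 == q1)) || !(q1 -> q1)) == (!q2 || (q2 && (q1 -> !q1))))}.
(((q3 -> !(q3 == q1)) || !(q1 -> q1)) == (!q2 || (q2 && (q1 -> !q1)))): β-rule — branch into ((q3 -> !(q3 == q1)) || !(q1 -> q1)), (!q2 || (q2 && (q1 -> !q1)))  //  !((q3 -> !(q3 == q1)) || !(q1 -> q1)), !(!q2 || (q2 && (q1 -> !q1))).
  branch 1 (add ((q3 -> !(q3 == q1)) || !(q1 -> q1)), (!q2 || (q2 && (q1 -> !q1)))):
    ((q3 -> !(q3 == q1)) || !(q1 -> q1)): β-rule — branch into (q3 -> !(q3 == q1))  //  !(q1 -> q1).
      branch 1.1 (add (q3 -> !(q3 == q1))):
        (!q2 || (q2 && (q1 -> !q1))): β-rule — branch into !q2  //  (q2 && (q1 -> !q1)).
          branch 1.1.1 (add !q2):
            (q3 -> !(q3 == q1)): β-rule — branch into !q3  //  !(q3 == q1).
              branch 1.1.1.1 (add !q3):
                ○ open, literals {q2=false, q3=false}.
              branch 1.1.1.2 (add !(q3 == q1)):
                !(q3 == q1): β-rule — branch into q3, !q1  //  !q3, q1.
                  branch 1.1.1.2.1 (add q3, !q1):
                    ○ open, literals {q1=false, q2=false, q3=true}.
                  branch 1.1.1.2.2 (add !q3, q1):
                    ○ open, literals {q1=true, q2=false, q3=false}.
          branch 1.1.2 (add (q2 && (q1 -> !q1))):
            (q2 && (q1 -> !q1)): α-rule — add q2, (q1 -> !q1).
            (q3 -> !(q3 == q1)): β-rule — branch into !q3  //  !(q3 == q1).
              branch 1.1.2.1 (add !q3):
                (q1 -> !q1): β-rule — branch into !q1  //  !q1.
                  branch 1.1.2.1.1 (add !q1):
                    ○ open, literals {q1=false, q2=true, q3=false}.
                  branch 1.1.2.1.2 (add !q1):
                    ○ open, literals {q1=false, q2=true, q3=false}.
              branch 1.1.2.2 (add !(q3 == q1)):
                (q1 -> !q1): β-rule — branch into !q1  //  !q1.
                  branch 1.1.2.2.1 (add !q1):
                    !(q3 == q1): β-rule — branch into q3, !q1  //  !q3, q1.
                      branch 1.1.2.2.1.1 (add q3, !q1):
                        ○ open, literals {q1=false, q2=true, q3=true}.
                      branch 1.1.2.2.1.2 (add !q3, q1):
                        × closes — contains both q1 and !q1.
                  branch 1.1.2.2.2 (add !q1):
                    !(q3 == q1): β-rule — branch into q3, !q1  //  !q3, q1.
                      branch 1.1.2.2.2.1 (add q3, !q1):
                        ○ open, literals {q1=false, q2=true, q3=true}.
                      branch 1.1.2.2.2.2 (add !q3, q1):
                        × closes — contains both q1 and !q1.
      branch 1.2 (add !(q1 -> q1)):
        !(q1 -> q1): α-rule — add q1, !q1.
        × closes — contains both q1 and !q1.
  branch 2 (add !((q3 -> !(q3 == q1)) || !(q1 -> q1)), !(!q2 || (q2 && (q1 -> !q1)))):
    !((q3 -> !(q3 == q1)) || !(q1 -> q1)): α-rule — add !(q3 -> !(q3 == q1)), !!(q1 -> q1).
    !(!q2 || (q2 && (q1 -> !q1))): α-rule — add !!q2, !(q2 && (q1 -> !q1)).
    !(q3 -> !(q3 == q1)): α-rule — add q3, !!(q3 == q1).
    !!(q1 -> q1): β-rule — branch into !q1  //  q1.
      branch 2.1 (add !q1):
        !(q2 && (q1 -> !q1)): β-rule — branch into !q2  //  !(q1 -> !q1).
          branch 2.1.1 (add !q2):
            × closes — contains both q2 and !q2.
          branch 2.1.2 (add !(q1 -> !q1)):
            !(q1 -> !q1): α-rule — add q1, !!q1.
            × closes — contains both q1 and !q1.
      branch 2.2 (add q1):
        !(q2 && (q1 -> !q1)): β-rule — branch into !q2  //  !(q1 -> !q1).
          branch 2.2.1 (add !q2):
            × closes — contains both q2 and !q2.
          branch 2.2.2 (add !(q1 -> !q1)):
            !(q1 -> !q1): α-rule — add q1, !!q1.
            !!(q3 == q1): β-rule — branch into q3, q1  //  !q3, !q1.
              branch 2.2.2.1 (add q3, q1):
                ○ open, literals {q1=true, q2=true, q3=true}.
              branch 2.2.2.2 (add !q3, !q1):
                × closes — contains both q3 and !q3.
7 branches closed, 8 open.
Each open branch fixes some atoms; the unmentioned ones are free. Counting distinct full assignments: branch {q2=false, q3=false} (q1, q4) contributes 4 new; branch {q1=false, q2=false, q3=true} (q4) contributes 2 new; branch {q1=true, q2=false, q3=false} (q4) contributes 0 new; branch {q1=false, q2=true, q3=false} (q4) contributes 2 new; branch {q1=false, q2=true, q3=false} (q4) contributes 0 new; branch {q1=false, q2=true, q3=true} (q4) contributes 2 new; branch {q1=false, q2=true, q3=true} (q4) contributes 0 new; branch {q1=true, q2=true, q3=true} (q4) contributes 2 new. Total: 12.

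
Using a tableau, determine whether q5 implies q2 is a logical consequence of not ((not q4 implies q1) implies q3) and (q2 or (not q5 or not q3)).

No

Initial set: {(not ((not q4 implies q1) implies q3) and (q2 or (not q5 or not q3))); not (q5 implies q2)}.
(not ((not q4 implies q1) implies q3) and (q2 or (not q5 or not q3))): α-rule — add not ((not q4 implies q1) implies q3), (q2 or (not q5 or not q3)).
not (q5 implies q2): α-rule — add q5, not q2.
not ((not q4 implies q1) implies q3): α-rule — add (not q4 implies q1), not q3.
(q2 or (not q5 or not q3)): β-rule — branch into q2  //  (not q5 or not q3).
  branch 1 (add q2):
    × closes — contains both q2 and not q2.
  branch 2 (add (not q5 or not q3)):
    (not q4 implies q1): β-rule — branch into not not q4  //  q1.
      branch 2.1 (add not not q4):
        (not q5 or not q3): β-rule — branch into not q5  //  not q3.
          branch 2.1.1 (add not q5):
            × closes — contains both q5 and not q5.
          branch 2.1.2 (add not q3):
            ○ open, literals {q2=false, q3=false, q4=true, q5=true}.
      branch 2.2 (add q1):
        (not q5 or not q3): β-rule — branch into not q5  //  not q3.
          branch 2.2.1 (add not q5):
            × closes — contains both q5 and not q5.
          branch 2.2.2 (add not q3):
            ○ open, literals {q1=true, q2=false, q3=false, q5=true}.
3 branches closed, 2 open.
An open branch gives a countermodel: q2=false, q3=false, q4=true, q5=true (unmentioned atoms arbitrary); the premises hold there but the conclusion fails.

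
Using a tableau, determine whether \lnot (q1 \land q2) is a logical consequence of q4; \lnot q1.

Yes

Initial set: {q4; \lnot q1; \lnot \lnot (q1 \land q2)}.
\lnot \lnot (q1 \land q2): α-rule — add q1, q2.
× closes — contains both q1 and \lnot q1.
All 1 branch closes.
Every branch closed, so the premises entail the conclusion.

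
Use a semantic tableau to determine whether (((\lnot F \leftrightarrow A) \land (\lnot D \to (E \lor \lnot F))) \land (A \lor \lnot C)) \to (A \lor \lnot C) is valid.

Valid

Assume the negation and expand:
Initial set: {\lnot ((((\lnot F \leftrightarrow A) \land (\lnot D \to (E \lor \lnot F))) \land (A \lor \lnot C)) \to (A \lor \lnot C))}.
\lnot ((((\lnot F \leftrightarrow A) \land (\lnot D \to (E \lor \lnot F))) \land (A \lor \lnot C)) \to (A \lor \lnot C)): α-rule — add (((\lnot F \leftrightarrow A) \land (\lnot D \to (E \lor \lnot F))) \land (A \lor \lnot C)), \lnot (A \lor \lnot C).
(((\lnot F \leftrightarrow A) \land (\lnot D \to (E \lor \lnot F))) \land (A \lor \lnot C)): α-rule — add ((\lnot F \leftrightarrow A) \land (\lnot D \to (E \lor \lnot F))), (A \lor \lnot C).
\lnot (A \lor \lnot C): α-rule — add \lnot A, \lnot \lnot C.
((\lnot F \leftrightarrow A) \land (\lnot D \to (E \lor \lnot F))): α-rule — add (\lnot F \leftrightarrow A), (\lnot D \to (E \lor \lnot F)).
(A \lor \lnot C): β-rule — branch into A  //  \lnot C.
  branch 1 (add A):
    × closes — contains both A and \lnot A.
  branch 2 (add \lnot C):
    × closes — contains both C and \lnot C.
All 2 branches close.
Every branch closed, so the negation is unsatisfiable and the formula is valid.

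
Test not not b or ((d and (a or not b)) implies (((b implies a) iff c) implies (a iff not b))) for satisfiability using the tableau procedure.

Initial set: {(not not b or ((d and (a or not b)) implies (((b implies a) iff c) implies (a iff not b))))}.
(not not b or ((d and (a or not b)) implies (((b implies a) iff c) implies (a iff not b)))): β-rule — branch into not not b  //  ((d and (a or not b)) implies (((b implies a) iff c) implies (a iff not b))).
  branch 1 (add not not b):
    not not b: drop double negation, giving b.
    ○ open, literals {b=1}.
  branch 2 (add ((d and (a or not b)) implies (((b implies a) iff c) implies (a iff not b)))):
    ((d and (a or not b)) implies (((b implies a) iff c) implies (a iff not b))): β-rule — branch into not (d and (a or not b))  //  (((b implies a) iff c) implies (a iff not b)).
      branch 2.1 (add not (d and (a or not b))):
        not (d and (a or not b)): β-rule — branch into not d  //  not (a or not b).
          branch 2.1.1 (add not d):
            ○ open, literals {d=0}.
          branch 2.1.2 (add not (a or not b)):
            not (a or not b): α-rule — add not a, not not b.
            ○ open, literals {a=0, b=1}.
      branch 2.2 (add (((b implies a) iff c) implies (a iff not b))):
        (((b implies a) iff c) implies (a iff not b)): β-rule — branch into not ((b implies a) iff c)  //  (a iff not b).
          branch 2.2.1 (add not ((b implies a) iff c)):
            not ((b implies a) iff c): β-rule — branch into (b implies a), not c  //  not (b implies a), c.
              branch 2.2.1.1 (add (b implies a), not c):
                (b implies a): β-rule — branch into not b  //  a.
                  branch 2.2.1.1.1 (add not b):
                    ○ open, literals {b=0, c=0}.
                  branch 2.2.1.1.2 (add a):
                    ○ open, literals {a=1, c=0}.
              branch 2.2.1.2 (add not (b implies a), c):
                not (b implies a): α-rule — add b, not a.
                ○ open, literals {a=0, b=1, c=1}.
          branch 2.2.2 (add (a iff not b)):
            (a iff not b): β-rule — branch into a, not b  //  not a, not not b.
              branch 2.2.2.1 (add a, not b):
                ○ open, literals {a=1, b=0}.
              branch 2.2.2.2 (add not a, not not b):
                ○ open, literals {a=0, b=1}.
0 branches closed, 8 open.
An open branch gives a satisfying assignment: b=1.

Satisfiable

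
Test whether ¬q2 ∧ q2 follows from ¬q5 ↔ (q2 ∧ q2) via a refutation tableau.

No

Initial set: {(¬q5 ↔ (q2 ∧ q2)); ¬(¬q2 ∧ q2)}.
(¬q5 ↔ (q2 ∧ q2)): β-rule — branch into ¬q5, (q2 ∧ q2)  //  ¬¬q5, ¬(q2 ∧ q2).
  branch 1 (add ¬q5, (q2 ∧ q2)):
    (q2 ∧ q2): α-rule — add q2, q2.
    ¬(¬q2 ∧ q2): β-rule — branch into ¬¬q2  //  ¬q2.
      branch 1.1 (add ¬¬q2):
        ○ open, literals {q2=T, q5=F}.
      branch 1.2 (add ¬q2):
        × closes — contains both q2 and ¬q2.
  branch 2 (add ¬¬q5, ¬(q2 ∧ q2)):
    ¬(¬q2 ∧ q2): β-rule — branch into ¬¬q2  //  ¬q2.
      branch 2.1 (add ¬¬q2):
        ¬(q2 ∧ q2): β-rule — branch into ¬q2  //  ¬q2.
          branch 2.1.1 (add ¬q2):
            × closes — contains both q2 and ¬q2.
          branch 2.1.2 (add ¬q2):
            × closes — contains both q2 and ¬q2.
      branch 2.2 (add ¬q2):
        ¬(q2 ∧ q2): β-rule — branch into ¬q2  //  ¬q2.
          branch 2.2.1 (add ¬q2):
            ○ open, literals {q2=F, q5=T}.
          branch 2.2.2 (add ¬q2):
            ○ open, literals {q2=F, q5=T}.
3 branches closed, 3 open.
An open branch gives a countermodel: q2=T, q5=F (unmentioned atoms arbitrary); the premises hold there but the conclusion fails.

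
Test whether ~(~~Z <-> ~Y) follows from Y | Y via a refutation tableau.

Initial set: {(Y | Y); ~~(~~Z <-> ~Y)}.
(Y | Y): β-rule — branch into Y  //  Y.
  branch 1 (add Y):
    ~~(~~Z <-> ~Y): β-rule — branch into ~~Z, ~Y  //  ~~~Z, ~~Y.
      branch 1.1 (add ~~Z, ~Y):
        × closes — contains both Y and ~Y.
      branch 1.2 (add ~~~Z, ~~Y):
        ~~~Z: drop double negation, giving ~Z.
        ○ open, literals {Y=1, Z=0}.
  branch 2 (add Y):
    ~~(~~Z <-> ~Y): β-rule — branch into ~~Z, ~Y  //  ~~~Z, ~~Y.
      branch 2.1 (add ~~Z, ~Y):
        × closes — contains both Y and ~Y.
      branch 2.2 (add ~~~Z, ~~Y):
        ~~~Z: drop double negation, giving ~Z.
        ○ open, literals {Y=1, Z=0}.
2 branches closed, 2 open.
An open branch gives a countermodel: Y=1, Z=0 (unmentioned atoms arbitrary); the premises hold there but the conclusion fails.

No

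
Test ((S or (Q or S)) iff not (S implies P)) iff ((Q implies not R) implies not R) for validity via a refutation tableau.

Not valid

Assume the negation and expand:
Initial set: {not (((S or (Q or S)) iff not (S implies P)) iff ((Q implies not R) implies not R))}.
not (((S or (Q or S)) iff not (S implies P)) iff ((Q implies not R) implies not R)): β-rule — branch into ((S or (Q or S)) iff not (S implies P)), not ((Q implies not R) implies not R)  //  not ((S or (Q or S)) iff not (S implies P)), ((Q implies not R) implies not R).
  branch 1 (add ((S or (Q or S)) iff not (S implies P)), not ((Q implies not R) implies not R)):
    not ((Q implies not R) implies not R): α-rule — add (Q implies not R), not not R.
    ((S or (Q or S)) iff not (S implies P)): β-rule — branch into (S or (Q or S)), not (S implies P)  //  not (S or (Q or S)), not not (S implies P).
      branch 1.1 (add (S or (Q or S)), not (S implies P)):
        not (S implies P): α-rule — add S, not P.
        (Q implies not R): β-rule — branch into not Q  //  not R.
          branch 1.1.1 (add not Q):
            (S or (Q or S)): β-rule — branch into S  //  (Q or S).
              branch 1.1.1.1 (add S):
                ○ open, literals {P=false, Q=false, R=true, S=true}.
              branch 1.1.1.2 (add (Q or S)):
                (Q or S): β-rule — branch into Q  //  S.
                  branch 1.1.1.2.1 (add Q):
                    × closes — contains both Q and not Q.
                  branch 1.1.1.2.2 (add S):
                    ○ open, literals {P=false, Q=false, R=true, S=true}.
          branch 1.1.2 (add not R):
            × closes — contains both R and not R.
      branch 1.2 (add not (S or (Q or S)), not not (S implies P)):
        not (S or (Q or S)): α-rule — add not S, not (Q or S).
        not (Q or S): α-rule — add not Q, not S.
        (Q implies not R): β-rule — branch into not Q  //  not R.
          branch 1.2.1 (add not Q):
            not not (S implies P): β-rule — branch into not S  //  P.
              branch 1.2.1.1 (add not S):
                ○ open, literals {Q=false, R=true, S=false}.
              branch 1.2.1.2 (add P):
                ○ open, literals {P=true, Q=false, R=true, S=false}.
          branch 1.2.2 (add not R):
            × closes — contains both R and not R.
  branch 2 (add not ((S or (Q or S)) iff not (S implies P)), ((Q implies not R) implies not R)):
    not ((S or (Q or S)) iff not (S implies P)): β-rule — branch into (S or (Q or S)), not not (S implies P)  //  not (S or (Q or S)), not (S implies P).
      branch 2.1 (add (S or (Q or S)), not not (S implies P)):
        ((Q implies not R) implies not R): β-rule — branch into not (Q implies not R)  //  not R.
          branch 2.1.1 (add not (Q implies not R)):
            not (Q implies not R): α-rule — add Q, not not R.
            (S or (Q or S)): β-rule — branch into S  //  (Q or S).
              branch 2.1.1.1 (add S):
                not not (S implies P): β-rule — branch into not S  //  P.
                  branch 2.1.1.1.1 (add not S):
                    × closes — contains both S and not S.
                  branch 2.1.1.1.2 (add P):
                    ○ open, literals {P=true, Q=true, R=true, S=true}.
              branch 2.1.1.2 (add (Q or S)):
                not not (S implies P): β-rule — branch into not S  //  P.
                  branch 2.1.1.2.1 (add not S):
                    (Q or S): β-rule — branch into Q  //  S.
                      branch 2.1.1.2.1.1 (add Q):
                        ○ open, literals {Q=true, R=true, S=false}.
                      branch 2.1.1.2.1.2 (add S):
                        × closes — contains both S and not S.
                  branch 2.1.1.2.2 (add P):
                    (Q or S): β-rule — branch into Q  //  S.
                      branch 2.1.1.2.2.1 (add Q):
                        ○ open, literals {P=true, Q=true, R=true}.
                      branch 2.1.1.2.2.2 (add S):
                        ○ open, literals {P=true, Q=true, R=true, S=true}.
          branch 2.1.2 (add not R):
            (S or (Q or S)): β-rule — branch into S  //  (Q or S).
              branch 2.1.2.1 (add S):
                not not (S implies P): β-rule — branch into not S  //  P.
                  branch 2.1.2.1.1 (add not S):
                    × closes — contains both S and not S.
                  branch 2.1.2.1.2 (add P):
                    ○ open, literals {P=true, R=false, S=true}.
              branch 2.1.2.2 (add (Q or S)):
                not not (S implies P): β-rule — branch into not S  //  P.
                  branch 2.1.2.2.1 (add not S):
                    (Q or S): β-rule — branch into Q  //  S.
                      branch 2.1.2.2.1.1 (add Q):
                        ○ open, literals {Q=true, R=false, S=false}.
                      branch 2.1.2.2.1.2 (add S):
                        × closes — contains both S and not S.
                  branch 2.1.2.2.2 (add P):
                    (Q or S): β-rule — branch into Q  //  S.
                      branch 2.1.2.2.2.1 (add Q):
                        ○ open, literals {P=true, Q=true, R=false}.
                      branch 2.1.2.2.2.2 (add S):
                        ○ open, literals {P=true, R=false, S=true}.
      branch 2.2 (add not (S or (Q or S)), not (S implies P)):
        not (S or (Q or S)): α-rule — add not S, not (Q or S).
        not (S implies P): α-rule — add S, not P.
        × closes — contains both S and not S.
8 branches closed, 12 open.
An open branch gives a countermodel: P=false, Q=false, R=true, S=true (unmentioned atoms arbitrary); under it the original formula is false.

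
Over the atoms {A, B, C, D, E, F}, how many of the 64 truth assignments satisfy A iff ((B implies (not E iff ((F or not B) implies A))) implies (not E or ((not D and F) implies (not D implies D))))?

Initial set: {(A iff ((B implies (not E iff ((F or not B) implies A))) implies (not E or ((not D and F) implies (not D implies D)))))}.
(A iff ((B implies (not E iff ((F or not B) implies A))) implies (not E or ((not D and F) implies (not D implies D))))): β-rule — branch into A, ((B implies (not E iff ((F or not B) implies A))) implies (not E or ((not D and F) implies (not D implies D))))  //  not A, not ((B implies (not E iff ((F or not B) implies A))) implies (not E or ((not D and F) implies (not D implies D)))).
  branch 1 (add A, ((B implies (not E iff ((F or not B) implies A))) implies (not E or ((not D and F) implies (not D implies D))))):
    ((B implies (not E iff ((F or not B) implies A))) implies (not E or ((not D and F) implies (not D implies D)))): β-rule — branch into not (B implies (not E iff ((F or not B) implies A)))  //  (not E or ((not D and F) implies (not D implies D))).
      branch 1.1 (add not (B implies (not E iff ((F or not B) implies A)))):
        not (B implies (not E iff ((F or not B) implies A))): α-rule — add B, not (not E iff ((F or not B) implies A)).
        not (not E iff ((F or not B) implies A)): β-rule — branch into not E, not ((F or not B) implies A)  //  not not E, ((F or not B) implies A).
          branch 1.1.1 (add not E, not ((F or not B) implies A)):
            not ((F or not B) implies A): α-rule — add (F or not B), not A.
            × closes — contains both A and not A.
          branch 1.1.2 (add not not E, ((F or not B) implies A)):
            ((F or not B) implies A): β-rule — branch into not (F or not B)  //  A.
              branch 1.1.2.1 (add not (F or not B)):
                not (F or not B): α-rule — add not F, not not B.
                ○ open, literals {A=T, B=T, E=T, F=F}.
              branch 1.1.2.2 (add A):
                ○ open, literals {A=T, B=T, E=T}.
      branch 1.2 (add (not E or ((not D and F) implies (not D implies D)))):
        (not E or ((not D and F) implies (not D implies D))): β-rule — branch into not E  //  ((not D and F) implies (not D implies D)).
          branch 1.2.1 (add not E):
            ○ open, literals {A=T, E=F}.
          branch 1.2.2 (add ((not D and F) implies (not D implies D))):
            ((not D and F) implies (not D implies D)): β-rule — branch into not (not D and F)  //  (not D implies D).
              branch 1.2.2.1 (add not (not D and F)):
                not (not D and F): β-rule — branch into not not D  //  not F.
                  branch 1.2.2.1.1 (add not not D):
                    ○ open, literals {A=T, D=T}.
                  branch 1.2.2.1.2 (add not F):
                    ○ open, literals {A=T, F=F}.
              branch 1.2.2.2 (add (not D implies D)):
                (not D implies D): β-rule — branch into not not D  //  D.
                  branch 1.2.2.2.1 (add not not D):
                    ○ open, literals {A=T, D=T}.
                  branch 1.2.2.2.2 (add D):
                    ○ open, literals {A=T, D=T}.
  branch 2 (add not A, not ((B implies (not E iff ((F or not B) implies A))) implies (not E or ((not D and F) implies (not D implies D))))):
    not ((B implies (not E iff ((F or not B) implies A))) implies (not E or ((not D and F) implies (not D implies D)))): α-rule — add (B implies (not E iff ((F or not B) implies A))), not (not E or ((not D and F) implies (not D implies D))).
    not (not E or ((not D and F) implies (not D implies D))): α-rule — add not not E, not ((not D and F) implies (not D implies D)).
    not ((not D and F) implies (not D implies D)): α-rule — add (not D and F), not (not D implies D).
    (not D and F): α-rule — add not D, F.
    not (not D implies D): α-rule — add not D, not D.
    (B implies (not E iff ((F or not B) implies A))): β-rule — branch into not B  //  (not E iff ((F or not B) implies A)).
      branch 2.1 (add not B):
        ○ open, literals {A=F, B=F, D=F, E=T, F=T}.
      branch 2.2 (add (not E iff ((F or not B) implies A))):
        (not E iff ((F or not B) implies A)): β-rule — branch into not E, ((F or not B) implies A)  //  not not E, not ((F or not B) implies A).
          branch 2.2.1 (add not E, ((F or not B) implies A)):
            × closes — contains both E and not E.
          branch 2.2.2 (add not not E, not ((F or not B) implies A)):
            not ((F or not B) implies A): α-rule — add (F or not B), not A.
            (F or not B): β-rule — branch into F  //  not B.
              branch 2.2.2.1 (add F):
                ○ open, literals {A=F, D=F, E=T, F=T}.
              branch 2.2.2.2 (add not B):
                ○ open, literals {A=F, B=F, D=F, E=T, F=T}.
2 branches closed, 10 open.
Each open branch fixes some atoms; the unmentioned ones are free. Counting distinct full assignments: branch {A=T, B=T, E=T, F=F} (C, D) contributes 4 new; branch {A=T, B=T, E=T} (C, D, F) contributes 4 new; branch {A=T, E=F} (B, C, D, F) contributes 16 new; branch {A=T, D=T} (B, C, E, F) contributes 4 new; branch {A=T, F=F} (B, C, D, E) contributes 2 new; branch {A=T, D=T} (B, C, E, F) contributes 0 new; branch {A=T, D=T} (B, C, E, F) contributes 0 new; branch {A=F, B=F, D=F, E=T, F=T} (C) contributes 2 new; branch {A=F, D=F, E=T, F=T} (B, C) contributes 2 new; branch {A=F, B=F, D=F, E=T, F=T} (C) contributes 0 new. Total: 34.

34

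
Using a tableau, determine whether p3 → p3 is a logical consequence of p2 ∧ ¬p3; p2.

Initial set: {(p2 ∧ ¬p3); p2; ¬(p3 → p3)}.
(p2 ∧ ¬p3): α-rule — add p2, ¬p3.
¬(p3 → p3): α-rule — add p3, ¬p3.
× closes — contains both p3 and ¬p3.
All 1 branch closes.
Every branch closed, so the premises entail the conclusion.

Yes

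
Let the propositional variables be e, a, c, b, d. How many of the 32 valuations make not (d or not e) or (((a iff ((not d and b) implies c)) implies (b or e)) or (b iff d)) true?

Initial set: {(not (d or not e) or (((a iff ((not d and b) implies c)) implies (b or e)) or (b iff d)))}.
(not (d or not e) or (((a iff ((not d and b) implies c)) implies (b or e)) or (b iff d))): β-rule — branch into not (d or not e)  //  (((a iff ((not d and b) implies c)) implies (b or e)) or (b iff d)).
  branch 1 (add not (d or not e)):
    not (d or not e): α-rule — add not d, not not e.
    ○ open, literals {d=0, e=1}.
  branch 2 (add (((a iff ((not d and b) implies c)) implies (b or e)) or (b iff d))):
    (((a iff ((not d and b) implies c)) implies (b or e)) or (b iff d)): β-rule — branch into ((a iff ((not d and b) implies c)) implies (b or e))  //  (b iff d).
      branch 2.1 (add ((a iff ((not d and b) implies c)) implies (b or e))):
        ((a iff ((not d and b) implies c)) implies (b or e)): β-rule — branch into not (a iff ((not d and b) implies c))  //  (b or e).
          branch 2.1.1 (add not (a iff ((not d and b) implies c))):
            not (a iff ((not d and b) implies c)): β-rule — branch into a, not ((not d and b) implies c)  //  not a, ((not d and b) implies c).
              branch 2.1.1.1 (add a, not ((not d and b) implies c)):
                not ((not d and b) implies c): α-rule — add (not d and b), not c.
                (not d and b): α-rule — add not d, b.
                ○ open, literals {a=1, b=1, c=0, d=0}.
              branch 2.1.1.2 (add not a, ((not d and b) implies c)):
                ((not d and b) implies c): β-rule — branch into not (not d and b)  //  c.
                  branch 2.1.1.2.1 (add not (not d and b)):
                    not (not d and b): β-rule — branch into not not d  //  not b.
                      branch 2.1.1.2.1.1 (add not not d):
                        ○ open, literals {a=0, d=1}.
                      branch 2.1.1.2.1.2 (add not b):
                        ○ open, literals {a=0, b=0}.
                  branch 2.1.1.2.2 (add c):
                    ○ open, literals {a=0, c=1}.
          branch 2.1.2 (add (b or e)):
            (b or e): β-rule — branch into b  //  e.
              branch 2.1.2.1 (add b):
                ○ open, literals {b=1}.
              branch 2.1.2.2 (add e):
                ○ open, literals {e=1}.
      branch 2.2 (add (b iff d)):
        (b iff d): β-rule — branch into b, d  //  not b, not d.
          branch 2.2.1 (add b, d):
            ○ open, literals {b=1, d=1}.
          branch 2.2.2 (add not b, not d):
            ○ open, literals {b=0, d=0}.
0 branches closed, 9 open.
Each open branch fixes some atoms; the unmentioned ones are free. Counting distinct full assignments: branch {d=0, e=1} (a, c, b) contributes 8 new; branch {a=1, b=1, c=0, d=0} (e) contributes 1 new; branch {a=0, d=1} (e, c, b) contributes 8 new; branch {a=0, b=0} (e, c, d) contributes 2 new; branch {a=0, c=1} (e, b, d) contributes 1 new; branch {b=1} (e, a, c, d) contributes 6 new; branch {e=1} (a, c, b, d) contributes 2 new; branch {b=1, d=1} (e, a, c) contributes 0 new; branch {b=0, d=0} (e, a, c) contributes 2 new. Total: 30.

30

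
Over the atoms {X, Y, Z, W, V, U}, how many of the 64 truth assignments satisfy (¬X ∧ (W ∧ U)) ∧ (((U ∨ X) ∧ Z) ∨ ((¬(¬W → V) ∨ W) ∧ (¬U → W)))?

Initial set: {((¬X ∧ (W ∧ U)) ∧ (((U ∨ X) ∧ Z) ∨ ((¬(¬W → V) ∨ W) ∧ (¬U → W))))}.
((¬X ∧ (W ∧ U)) ∧ (((U ∨ X) ∧ Z) ∨ ((¬(¬W → V) ∨ W) ∧ (¬U → W)))): α-rule — add (¬X ∧ (W ∧ U)), (((U ∨ X) ∧ Z) ∨ ((¬(¬W → V) ∨ W) ∧ (¬U → W))).
(¬X ∧ (W ∧ U)): α-rule — add ¬X, (W ∧ U).
(W ∧ U): α-rule — add W, U.
(((U ∨ X) ∧ Z) ∨ ((¬(¬W → V) ∨ W) ∧ (¬U → W))): β-rule — branch into ((U ∨ X) ∧ Z)  //  ((¬(¬W → V) ∨ W) ∧ (¬U → W)).
  branch 1 (add ((U ∨ X) ∧ Z)):
    ((U ∨ X) ∧ Z): α-rule — add (U ∨ X), Z.
    (U ∨ X): β-rule — branch into U  //  X.
      branch 1.1 (add U):
        ○ open, literals {U=true, W=true, X=false, Z=true}.
      branch 1.2 (add X):
        × closes — contains both X and ¬X.
  branch 2 (add ((¬(¬W → V) ∨ W) ∧ (¬U → W))):
    ((¬(¬W → V) ∨ W) ∧ (¬U → W)): α-rule — add (¬(¬W → V) ∨ W), (¬U → W).
    (¬(¬W → V) ∨ W): β-rule — branch into ¬(¬W → V)  //  W.
      branch 2.1 (add ¬(¬W → V)):
        ¬(¬W → V): α-rule — add ¬W, ¬V.
        × closes — contains both W and ¬W.
      branch 2.2 (add W):
        (¬U → W): β-rule — branch into ¬¬U  //  W.
          branch 2.2.1 (add ¬¬U):
            ○ open, literals {U=true, W=true, X=false}.
          branch 2.2.2 (add W):
            ○ open, literals {U=true, W=true, X=false}.
2 branches closed, 3 open.
Each open branch fixes some atoms; the unmentioned ones are free. Counting distinct full assignments: branch {U=true, W=true, X=false, Z=true} (Y, V) contributes 4 new; branch {U=true, W=true, X=false} (Y, Z, V) contributes 4 new; branch {U=true, W=true, X=false} (Y, Z, V) contributes 0 new. Total: 8.

8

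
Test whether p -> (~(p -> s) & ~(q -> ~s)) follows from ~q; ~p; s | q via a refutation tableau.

Initial set: {~q; ~p; (s | q); ~(p -> (~(p -> s) & ~(q -> ~s)))}.
~(p -> (~(p -> s) & ~(q -> ~s))): α-rule — add p, ~(~(p -> s) & ~(q -> ~s)).
× closes — contains both p and ~p.
All 1 branch closes.
Every branch closed, so the premises entail the conclusion.

Yes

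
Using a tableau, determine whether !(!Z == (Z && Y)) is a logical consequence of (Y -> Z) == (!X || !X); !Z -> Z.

No

Initial set: {T ((Y -> Z) == (!X || !X)); T (!Z -> Z); F !(!Z == (Z && Y))}.
T ((Y -> Z) == (!X || !X)): β-rule — branch into T (Y -> Z), T (!X || !X)  //  F (Y -> Z), F (!X || !X).
  branch 1 (add T (Y -> Z), T (!X || !X)):
    T (!Z -> Z): β-rule — branch into F !Z  //  T Z.
      branch 1.1 (add F !Z):
        F !(!Z == (Z && Y)): β-rule — branch into T !Z, T (Z && Y)  //  F !Z, F (Z && Y).
          branch 1.1.1 (add T !Z, T (Z && Y)):
            × closes — contains both Z and !Z.
          branch 1.1.2 (add F !Z, F (Z && Y)):
            T (Y -> Z): β-rule — branch into F Y  //  T Z.
              branch 1.1.2.1 (add F Y):
                T (!X || !X): β-rule — branch into T !X  //  T !X.
                  branch 1.1.2.1.1 (add T !X):
                    F (Z && Y): β-rule — branch into F Z  //  F Y.
                      branch 1.1.2.1.1.1 (add F Z):
                        × closes — contains both Z and !Z.
                      branch 1.1.2.1.1.2 (add F Y):
                        ○ open, literals {X=0, Y=0, Z=1}.
                  branch 1.1.2.1.2 (add T !X):
                    F (Z && Y): β-rule — branch into F Z  //  F Y.
                      branch 1.1.2.1.2.1 (add F Z):
                        × closes — contains both Z and !Z.
                      branch 1.1.2.1.2.2 (add F Y):
                        ○ open, literals {X=0, Y=0, Z=1}.
              branch 1.1.2.2 (add T Z):
                T (!X || !X): β-rule — branch into T !X  //  T !X.
                  branch 1.1.2.2.1 (add T !X):
                    F (Z && Y): β-rule — branch into F Z  //  F Y.
                      branch 1.1.2.2.1.1 (add F Z):
                        × closes — contains both Z and !Z.
                      branch 1.1.2.2.1.2 (add F Y):
                        ○ open, literals {X=0, Y=0, Z=1}.
                  branch 1.1.2.2.2 (add T !X):
                    F (Z && Y): β-rule — branch into F Z  //  F Y.
                      branch 1.1.2.2.2.1 (add F Z):
                        × closes — contains both Z and !Z.
                      branch 1.1.2.2.2.2 (add F Y):
                        ○ open, literals {X=0, Y=0, Z=1}.
      branch 1.2 (add T Z):
        F !(!Z == (Z && Y)): β-rule — branch into T !Z, T (Z && Y)  //  F !Z, F (Z && Y).
          branch 1.2.1 (add T !Z, T (Z && Y)):
            × closes — contains both Z and !Z.
          branch 1.2.2 (add F !Z, F (Z && Y)):
            T (Y -> Z): β-rule — branch into F Y  //  T Z.
              branch 1.2.2.1 (add F Y):
                T (!X || !X): β-rule — branch into T !X  //  T !X.
                  branch 1.2.2.1.1 (add T !X):
                    F (Z && Y): β-rule — branch into F Z  //  F Y.
                      branch 1.2.2.1.1.1 (add F Z):
                        × closes — contains both Z and !Z.
                      branch 1.2.2.1.1.2 (add F Y):
                        ○ open, literals {X=0, Y=0, Z=1}.
                  branch 1.2.2.1.2 (add T !X):
                    F (Z && Y): β-rule — branch into F Z  //  F Y.
                      branch 1.2.2.1.2.1 (add F Z):
                        × closes — contains both Z and !Z.
                      branch 1.2.2.1.2.2 (add F Y):
                        ○ open, literals {X=0, Y=0, Z=1}.
              branch 1.2.2.2 (add T Z):
                T (!X || !X): β-rule — branch into T !X  //  T !X.
                  branch 1.2.2.2.1 (add T !X):
                    F (Z && Y): β-rule — branch into F Z  //  F Y.
                      branch 1.2.2.2.1.1 (add F Z):
                        × closes — contains both Z and !Z.
                      branch 1.2.2.2.1.2 (add F Y):
                        ○ open, literals {X=0, Y=0, Z=1}.
                  branch 1.2.2.2.2 (add T !X):
                    F (Z && Y): β-rule — branch into F Z  //  F Y.
                      branch 1.2.2.2.2.1 (add F Z):
                        × closes — contains both Z and !Z.
                      branch 1.2.2.2.2.2 (add F Y):
                        ○ open, literals {X=0, Y=0, Z=1}.
  branch 2 (add F (Y -> Z), F (!X || !X)):
    F (Y -> Z): α-rule — add T Y, F Z.
    F (!X || !X): α-rule — add F !X, F !X.
    T (!Z -> Z): β-rule — branch into F !Z  //  T Z.
      branch 2.1 (add F !Z):
        × closes — contains both Z and !Z.
      branch 2.2 (add T Z):
        × closes — contains both Z and !Z.
12 branches closed, 8 open.
An open branch gives a countermodel: X=0, Y=0, Z=1 (unmentioned atoms arbitrary); the premises hold there but the conclusion fails.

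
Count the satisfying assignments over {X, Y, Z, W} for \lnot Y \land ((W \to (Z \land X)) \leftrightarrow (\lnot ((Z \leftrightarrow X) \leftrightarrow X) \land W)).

1

Initial set: {T (\lnot Y \land ((W \to (Z \land X)) \leftrightarrow (\lnot ((Z \leftrightarrow X) \leftrightarrow X) \land W)))}.
T (\lnot Y \land ((W \to (Z \land X)) \leftrightarrow (\lnot ((Z \leftrightarrow X) \leftrightarrow X) \land W))): α-rule — add T \lnot Y, T ((W \to (Z \land X)) \leftrightarrow (\lnot ((Z \leftrightarrow X) \leftrightarrow X) \land W)).
T ((W \to (Z \land X)) \leftrightarrow (\lnot ((Z \leftrightarrow X) \leftrightarrow X) \land W)): β-rule — branch into T (W \to (Z \land X)), T (\lnot ((Z \leftrightarrow X) \leftrightarrow X) \land W)  //  F (W \to (Z \land X)), F (\lnot ((Z \leftrightarrow X) \leftrightarrow X) \land W).
  branch 1 (add T (W \to (Z \land X)), T (\lnot ((Z \leftrightarrow X) \leftrightarrow X) \land W)):
    T (\lnot ((Z \leftrightarrow X) \leftrightarrow X) \land W): α-rule — add T \lnot ((Z \leftrightarrow X) \leftrightarrow X), T W.
    T (W \to (Z \land X)): β-rule — branch into F W  //  T (Z \land X).
      branch 1.1 (add F W):
        × closes — contains both W and \lnot W.
      branch 1.2 (add T (Z \land X)):
        T (Z \land X): α-rule — add T Z, T X.
        T \lnot ((Z \leftrightarrow X) \leftrightarrow X): β-rule — branch into T (Z \leftrightarrow X), F X  //  F (Z \leftrightarrow X), T X.
          branch 1.2.1 (add T (Z \leftrightarrow X), F X):
            × closes — contains both X and \lnot X.
          branch 1.2.2 (add F (Z \leftrightarrow X), T X):
            F (Z \leftrightarrow X): β-rule — branch into T Z, F X  //  F Z, T X.
              branch 1.2.2.1 (add T Z, F X):
                × closes — contains both X and \lnot X.
              branch 1.2.2.2 (add F Z, T X):
                × closes — contains both Z and \lnot Z.
  branch 2 (add F (W \to (Z \land X)), F (\lnot ((Z \leftrightarrow X) \leftrightarrow X) \land W)):
    F (W \to (Z \land X)): α-rule — add T W, F (Z \land X).
    F (\lnot ((Z \leftrightarrow X) \leftrightarrow X) \land W): β-rule — branch into F \lnot ((Z \leftrightarrow X) \leftrightarrow X)  //  F W.
      branch 2.1 (add F \lnot ((Z \leftrightarrow X) \leftrightarrow X)):
        F (Z \land X): β-rule — branch into F Z  //  F X.
          branch 2.1.1 (add F Z):
            F \lnot ((Z \leftrightarrow X) \leftrightarrow X): β-rule — branch into T (Z \leftrightarrow X), T X  //  F (Z \leftrightarrow X), F X.
              branch 2.1.1.1 (add T (Z \leftrightarrow X), T X):
                T (Z \leftrightarrow X): β-rule — branch into T Z, T X  //  F Z, F X.
                  branch 2.1.1.1.1 (add T Z, T X):
                    × closes — contains both Z and \lnot Z.
                  branch 2.1.1.1.2 (add F Z, F X):
                    × closes — contains both X and \lnot X.
              branch 2.1.1.2 (add F (Z \leftrightarrow X), F X):
                F (Z \leftrightarrow X): β-rule — branch into T Z, F X  //  F Z, T X.
                  branch 2.1.1.2.1 (add T Z, F X):
                    × closes — contains both Z and \lnot Z.
                  branch 2.1.1.2.2 (add F Z, T X):
                    × closes — contains both X and \lnot X.
          branch 2.1.2 (add F X):
            F \lnot ((Z \leftrightarrow X) \leftrightarrow X): β-rule — branch into T (Z \leftrightarrow X), T X  //  F (Z \leftrightarrow X), F X.
              branch 2.1.2.1 (add T (Z \leftrightarrow X), T X):
                × closes — contains both X and \lnot X.
              branch 2.1.2.2 (add F (Z \leftrightarrow X), F X):
                F (Z \leftrightarrow X): β-rule — branch into T Z, F X  //  F Z, T X.
                  branch 2.1.2.2.1 (add T Z, F X):
                    ○ open, literals {W=1, X=0, Y=0, Z=1}.
                  branch 2.1.2.2.2 (add F Z, T X):
                    × closes — contains both X and \lnot X.
      branch 2.2 (add F W):
        × closes — contains both W and \lnot W.
11 branches closed, 1 open.
Each open branch fixes some atoms; the unmentioned ones are free. Counting distinct full assignments: branch {W=1, X=0, Y=0, Z=1} (none free) contributes 1 new. Total: 1.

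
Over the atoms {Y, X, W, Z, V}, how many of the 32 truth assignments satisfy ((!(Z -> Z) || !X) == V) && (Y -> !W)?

12

Initial set: {T (((!(Z -> Z) || !X) == V) && (Y -> !W))}.
T (((!(Z -> Z) || !X) == V) && (Y -> !W)): α-rule — add T ((!(Z -> Z) || !X) == V), T (Y -> !W).
T ((!(Z -> Z) || !X) == V): β-rule — branch into T (!(Z -> Z) || !X), T V  //  F (!(Z -> Z) || !X), F V.
  branch 1 (add T (!(Z -> Z) || !X), T V):
    T (Y -> !W): β-rule — branch into F Y  //  T !W.
      branch 1.1 (add F Y):
        T (!(Z -> Z) || !X): β-rule — branch into T !(Z -> Z)  //  T !X.
          branch 1.1.1 (add T !(Z -> Z)):
            T !(Z -> Z): α-rule — add T Z, F Z.
            × closes — contains both Z and !Z.
          branch 1.1.2 (add T !X):
            ○ open, literals {V=true, X=false, Y=false}.
      branch 1.2 (add T !W):
        T (!(Z -> Z) || !X): β-rule — branch into T !(Z -> Z)  //  T !X.
          branch 1.2.1 (add T !(Z -> Z)):
            T !(Z -> Z): α-rule — add T Z, F Z.
            × closes — contains both Z and !Z.
          branch 1.2.2 (add T !X):
            ○ open, literals {V=true, W=false, X=false}.
  branch 2 (add F (!(Z -> Z) || !X), F V):
    F (!(Z -> Z) || !X): α-rule — add F !(Z -> Z), F !X.
    T (Y -> !W): β-rule — branch into F Y  //  T !W.
      branch 2.1 (add F Y):
        F !(Z -> Z): β-rule — branch into F Z  //  T Z.
          branch 2.1.1 (add F Z):
            ○ open, literals {V=false, X=true, Y=false, Z=false}.
          branch 2.1.2 (add T Z):
            ○ open, literals {V=false, X=true, Y=false, Z=true}.
      branch 2.2 (add T !W):
        F !(Z -> Z): β-rule — branch into F Z  //  T Z.
          branch 2.2.1 (add F Z):
            ○ open, literals {V=false, W=false, X=true, Z=false}.
          branch 2.2.2 (add T Z):
            ○ open, literals {V=false, W=false, X=true, Z=true}.
2 branches closed, 6 open.
Each open branch fixes some atoms; the unmentioned ones are free. Counting distinct full assignments: branch {V=true, X=false, Y=false} (W, Z) contributes 4 new; branch {V=true, W=false, X=false} (Y, Z) contributes 2 new; branch {V=false, X=true, Y=false, Z=false} (W) contributes 2 new; branch {V=false, X=true, Y=false, Z=true} (W) contributes 2 new; branch {V=false, W=false, X=true, Z=false} (Y) contributes 1 new; branch {V=false, W=false, X=true, Z=true} (Y) contributes 1 new. Total: 12.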